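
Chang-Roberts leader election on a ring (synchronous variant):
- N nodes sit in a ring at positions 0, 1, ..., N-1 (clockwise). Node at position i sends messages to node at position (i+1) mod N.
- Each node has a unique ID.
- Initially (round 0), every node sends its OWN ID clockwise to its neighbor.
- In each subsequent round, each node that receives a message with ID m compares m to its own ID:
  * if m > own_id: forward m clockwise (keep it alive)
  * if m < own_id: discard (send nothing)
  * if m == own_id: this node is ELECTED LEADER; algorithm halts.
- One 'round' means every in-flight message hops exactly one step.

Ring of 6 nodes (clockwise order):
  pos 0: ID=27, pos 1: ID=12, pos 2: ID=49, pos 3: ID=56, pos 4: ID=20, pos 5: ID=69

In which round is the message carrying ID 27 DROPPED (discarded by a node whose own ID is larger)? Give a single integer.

Answer: 2

Derivation:
Round 1: pos1(id12) recv 27: fwd; pos2(id49) recv 12: drop; pos3(id56) recv 49: drop; pos4(id20) recv 56: fwd; pos5(id69) recv 20: drop; pos0(id27) recv 69: fwd
Round 2: pos2(id49) recv 27: drop; pos5(id69) recv 56: drop; pos1(id12) recv 69: fwd
Round 3: pos2(id49) recv 69: fwd
Round 4: pos3(id56) recv 69: fwd
Round 5: pos4(id20) recv 69: fwd
Round 6: pos5(id69) recv 69: ELECTED
Message ID 27 originates at pos 0; dropped at pos 2 in round 2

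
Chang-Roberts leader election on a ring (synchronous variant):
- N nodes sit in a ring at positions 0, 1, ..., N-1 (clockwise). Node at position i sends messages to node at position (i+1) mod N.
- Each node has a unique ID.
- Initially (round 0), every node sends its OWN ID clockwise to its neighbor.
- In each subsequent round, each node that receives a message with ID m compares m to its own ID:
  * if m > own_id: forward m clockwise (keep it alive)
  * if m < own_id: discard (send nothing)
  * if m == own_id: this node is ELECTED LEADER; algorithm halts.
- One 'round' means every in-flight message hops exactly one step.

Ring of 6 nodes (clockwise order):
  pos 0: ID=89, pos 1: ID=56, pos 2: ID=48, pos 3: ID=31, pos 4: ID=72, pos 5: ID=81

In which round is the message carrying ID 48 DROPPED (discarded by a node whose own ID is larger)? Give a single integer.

Answer: 2

Derivation:
Round 1: pos1(id56) recv 89: fwd; pos2(id48) recv 56: fwd; pos3(id31) recv 48: fwd; pos4(id72) recv 31: drop; pos5(id81) recv 72: drop; pos0(id89) recv 81: drop
Round 2: pos2(id48) recv 89: fwd; pos3(id31) recv 56: fwd; pos4(id72) recv 48: drop
Round 3: pos3(id31) recv 89: fwd; pos4(id72) recv 56: drop
Round 4: pos4(id72) recv 89: fwd
Round 5: pos5(id81) recv 89: fwd
Round 6: pos0(id89) recv 89: ELECTED
Message ID 48 originates at pos 2; dropped at pos 4 in round 2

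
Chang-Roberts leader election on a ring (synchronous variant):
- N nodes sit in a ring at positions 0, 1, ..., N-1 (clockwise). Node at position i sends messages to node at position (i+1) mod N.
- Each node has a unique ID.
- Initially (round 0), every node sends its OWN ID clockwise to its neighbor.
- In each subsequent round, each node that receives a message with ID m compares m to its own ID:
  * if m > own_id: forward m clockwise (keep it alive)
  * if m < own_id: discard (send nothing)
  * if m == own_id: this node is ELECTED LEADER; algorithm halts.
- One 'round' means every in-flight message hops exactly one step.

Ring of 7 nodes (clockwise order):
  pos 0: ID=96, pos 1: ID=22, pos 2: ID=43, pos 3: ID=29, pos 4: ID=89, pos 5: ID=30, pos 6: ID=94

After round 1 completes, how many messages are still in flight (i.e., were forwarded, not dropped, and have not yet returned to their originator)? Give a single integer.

Round 1: pos1(id22) recv 96: fwd; pos2(id43) recv 22: drop; pos3(id29) recv 43: fwd; pos4(id89) recv 29: drop; pos5(id30) recv 89: fwd; pos6(id94) recv 30: drop; pos0(id96) recv 94: drop
After round 1: 3 messages still in flight

Answer: 3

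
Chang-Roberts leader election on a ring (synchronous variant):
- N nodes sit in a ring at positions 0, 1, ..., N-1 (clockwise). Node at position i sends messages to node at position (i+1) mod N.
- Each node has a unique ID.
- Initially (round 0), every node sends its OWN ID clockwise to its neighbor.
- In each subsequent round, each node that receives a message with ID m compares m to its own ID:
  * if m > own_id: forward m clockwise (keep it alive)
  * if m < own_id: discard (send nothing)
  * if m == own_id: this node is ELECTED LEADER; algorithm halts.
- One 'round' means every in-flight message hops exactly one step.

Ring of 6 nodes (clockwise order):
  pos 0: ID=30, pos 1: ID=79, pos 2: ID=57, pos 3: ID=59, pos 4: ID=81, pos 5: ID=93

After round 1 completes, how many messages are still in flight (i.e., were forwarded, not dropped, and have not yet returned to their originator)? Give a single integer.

Round 1: pos1(id79) recv 30: drop; pos2(id57) recv 79: fwd; pos3(id59) recv 57: drop; pos4(id81) recv 59: drop; pos5(id93) recv 81: drop; pos0(id30) recv 93: fwd
After round 1: 2 messages still in flight

Answer: 2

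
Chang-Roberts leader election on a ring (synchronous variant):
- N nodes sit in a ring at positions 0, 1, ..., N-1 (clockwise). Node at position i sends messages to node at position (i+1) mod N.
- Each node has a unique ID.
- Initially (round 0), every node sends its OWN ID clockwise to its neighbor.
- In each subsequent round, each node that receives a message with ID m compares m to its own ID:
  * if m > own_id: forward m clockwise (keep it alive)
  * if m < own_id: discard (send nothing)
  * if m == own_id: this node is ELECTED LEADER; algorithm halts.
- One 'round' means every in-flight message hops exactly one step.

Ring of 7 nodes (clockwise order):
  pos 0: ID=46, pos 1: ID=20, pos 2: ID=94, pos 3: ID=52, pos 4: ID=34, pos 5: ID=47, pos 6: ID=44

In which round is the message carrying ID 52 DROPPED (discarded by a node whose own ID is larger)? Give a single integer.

Answer: 6

Derivation:
Round 1: pos1(id20) recv 46: fwd; pos2(id94) recv 20: drop; pos3(id52) recv 94: fwd; pos4(id34) recv 52: fwd; pos5(id47) recv 34: drop; pos6(id44) recv 47: fwd; pos0(id46) recv 44: drop
Round 2: pos2(id94) recv 46: drop; pos4(id34) recv 94: fwd; pos5(id47) recv 52: fwd; pos0(id46) recv 47: fwd
Round 3: pos5(id47) recv 94: fwd; pos6(id44) recv 52: fwd; pos1(id20) recv 47: fwd
Round 4: pos6(id44) recv 94: fwd; pos0(id46) recv 52: fwd; pos2(id94) recv 47: drop
Round 5: pos0(id46) recv 94: fwd; pos1(id20) recv 52: fwd
Round 6: pos1(id20) recv 94: fwd; pos2(id94) recv 52: drop
Round 7: pos2(id94) recv 94: ELECTED
Message ID 52 originates at pos 3; dropped at pos 2 in round 6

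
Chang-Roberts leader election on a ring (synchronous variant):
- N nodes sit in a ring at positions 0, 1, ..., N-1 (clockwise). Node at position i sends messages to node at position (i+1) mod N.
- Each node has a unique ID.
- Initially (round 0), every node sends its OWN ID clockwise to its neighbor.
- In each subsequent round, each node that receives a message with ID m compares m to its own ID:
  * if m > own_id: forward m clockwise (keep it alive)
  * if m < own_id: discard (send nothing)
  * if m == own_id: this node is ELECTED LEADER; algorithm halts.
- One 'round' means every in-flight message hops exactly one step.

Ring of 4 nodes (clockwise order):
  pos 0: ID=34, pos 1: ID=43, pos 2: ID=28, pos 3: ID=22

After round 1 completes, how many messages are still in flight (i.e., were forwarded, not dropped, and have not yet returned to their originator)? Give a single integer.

Round 1: pos1(id43) recv 34: drop; pos2(id28) recv 43: fwd; pos3(id22) recv 28: fwd; pos0(id34) recv 22: drop
After round 1: 2 messages still in flight

Answer: 2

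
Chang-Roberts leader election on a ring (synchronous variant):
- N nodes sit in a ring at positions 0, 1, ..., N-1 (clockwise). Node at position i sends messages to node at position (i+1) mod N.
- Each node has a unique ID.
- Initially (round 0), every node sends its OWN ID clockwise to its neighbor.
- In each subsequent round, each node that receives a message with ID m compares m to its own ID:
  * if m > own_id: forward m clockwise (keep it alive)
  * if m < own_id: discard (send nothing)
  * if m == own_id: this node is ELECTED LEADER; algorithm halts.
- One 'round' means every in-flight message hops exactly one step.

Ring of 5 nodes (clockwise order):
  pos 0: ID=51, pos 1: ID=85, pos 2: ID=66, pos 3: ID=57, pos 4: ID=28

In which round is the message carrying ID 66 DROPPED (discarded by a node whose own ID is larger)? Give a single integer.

Round 1: pos1(id85) recv 51: drop; pos2(id66) recv 85: fwd; pos3(id57) recv 66: fwd; pos4(id28) recv 57: fwd; pos0(id51) recv 28: drop
Round 2: pos3(id57) recv 85: fwd; pos4(id28) recv 66: fwd; pos0(id51) recv 57: fwd
Round 3: pos4(id28) recv 85: fwd; pos0(id51) recv 66: fwd; pos1(id85) recv 57: drop
Round 4: pos0(id51) recv 85: fwd; pos1(id85) recv 66: drop
Round 5: pos1(id85) recv 85: ELECTED
Message ID 66 originates at pos 2; dropped at pos 1 in round 4

Answer: 4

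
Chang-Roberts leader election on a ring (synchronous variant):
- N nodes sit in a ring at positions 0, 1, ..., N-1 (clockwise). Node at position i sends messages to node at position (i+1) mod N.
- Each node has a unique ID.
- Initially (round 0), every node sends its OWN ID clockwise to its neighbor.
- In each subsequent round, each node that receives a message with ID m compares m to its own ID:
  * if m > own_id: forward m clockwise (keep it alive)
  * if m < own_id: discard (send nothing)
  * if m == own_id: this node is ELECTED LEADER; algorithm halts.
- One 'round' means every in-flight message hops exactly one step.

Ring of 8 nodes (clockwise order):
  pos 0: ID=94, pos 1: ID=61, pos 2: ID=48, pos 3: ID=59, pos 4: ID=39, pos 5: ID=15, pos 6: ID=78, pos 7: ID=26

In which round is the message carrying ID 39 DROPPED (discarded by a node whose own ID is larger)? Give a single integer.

Answer: 2

Derivation:
Round 1: pos1(id61) recv 94: fwd; pos2(id48) recv 61: fwd; pos3(id59) recv 48: drop; pos4(id39) recv 59: fwd; pos5(id15) recv 39: fwd; pos6(id78) recv 15: drop; pos7(id26) recv 78: fwd; pos0(id94) recv 26: drop
Round 2: pos2(id48) recv 94: fwd; pos3(id59) recv 61: fwd; pos5(id15) recv 59: fwd; pos6(id78) recv 39: drop; pos0(id94) recv 78: drop
Round 3: pos3(id59) recv 94: fwd; pos4(id39) recv 61: fwd; pos6(id78) recv 59: drop
Round 4: pos4(id39) recv 94: fwd; pos5(id15) recv 61: fwd
Round 5: pos5(id15) recv 94: fwd; pos6(id78) recv 61: drop
Round 6: pos6(id78) recv 94: fwd
Round 7: pos7(id26) recv 94: fwd
Round 8: pos0(id94) recv 94: ELECTED
Message ID 39 originates at pos 4; dropped at pos 6 in round 2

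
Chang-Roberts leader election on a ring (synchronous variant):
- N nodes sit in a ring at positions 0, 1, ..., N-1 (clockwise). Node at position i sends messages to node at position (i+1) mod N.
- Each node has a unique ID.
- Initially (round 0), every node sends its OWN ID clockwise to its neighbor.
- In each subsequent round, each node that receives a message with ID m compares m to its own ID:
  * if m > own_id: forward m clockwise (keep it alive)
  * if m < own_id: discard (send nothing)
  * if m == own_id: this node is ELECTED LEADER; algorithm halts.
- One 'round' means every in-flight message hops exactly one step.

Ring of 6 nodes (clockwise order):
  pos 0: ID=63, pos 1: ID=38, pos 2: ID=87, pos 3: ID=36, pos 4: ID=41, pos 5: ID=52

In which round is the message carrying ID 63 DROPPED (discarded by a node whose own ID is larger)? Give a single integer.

Answer: 2

Derivation:
Round 1: pos1(id38) recv 63: fwd; pos2(id87) recv 38: drop; pos3(id36) recv 87: fwd; pos4(id41) recv 36: drop; pos5(id52) recv 41: drop; pos0(id63) recv 52: drop
Round 2: pos2(id87) recv 63: drop; pos4(id41) recv 87: fwd
Round 3: pos5(id52) recv 87: fwd
Round 4: pos0(id63) recv 87: fwd
Round 5: pos1(id38) recv 87: fwd
Round 6: pos2(id87) recv 87: ELECTED
Message ID 63 originates at pos 0; dropped at pos 2 in round 2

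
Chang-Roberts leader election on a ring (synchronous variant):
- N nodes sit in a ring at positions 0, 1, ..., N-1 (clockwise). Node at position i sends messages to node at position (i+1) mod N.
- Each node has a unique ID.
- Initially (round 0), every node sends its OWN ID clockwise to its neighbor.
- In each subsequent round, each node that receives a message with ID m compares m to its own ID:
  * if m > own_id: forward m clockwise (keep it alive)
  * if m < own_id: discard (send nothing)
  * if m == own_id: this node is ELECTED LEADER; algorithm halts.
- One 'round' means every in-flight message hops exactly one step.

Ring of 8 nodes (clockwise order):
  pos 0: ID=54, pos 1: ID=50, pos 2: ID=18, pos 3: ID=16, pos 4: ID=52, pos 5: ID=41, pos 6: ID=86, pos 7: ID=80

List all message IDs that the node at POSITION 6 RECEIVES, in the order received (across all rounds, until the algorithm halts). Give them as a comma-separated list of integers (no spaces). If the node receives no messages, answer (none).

Round 1: pos1(id50) recv 54: fwd; pos2(id18) recv 50: fwd; pos3(id16) recv 18: fwd; pos4(id52) recv 16: drop; pos5(id41) recv 52: fwd; pos6(id86) recv 41: drop; pos7(id80) recv 86: fwd; pos0(id54) recv 80: fwd
Round 2: pos2(id18) recv 54: fwd; pos3(id16) recv 50: fwd; pos4(id52) recv 18: drop; pos6(id86) recv 52: drop; pos0(id54) recv 86: fwd; pos1(id50) recv 80: fwd
Round 3: pos3(id16) recv 54: fwd; pos4(id52) recv 50: drop; pos1(id50) recv 86: fwd; pos2(id18) recv 80: fwd
Round 4: pos4(id52) recv 54: fwd; pos2(id18) recv 86: fwd; pos3(id16) recv 80: fwd
Round 5: pos5(id41) recv 54: fwd; pos3(id16) recv 86: fwd; pos4(id52) recv 80: fwd
Round 6: pos6(id86) recv 54: drop; pos4(id52) recv 86: fwd; pos5(id41) recv 80: fwd
Round 7: pos5(id41) recv 86: fwd; pos6(id86) recv 80: drop
Round 8: pos6(id86) recv 86: ELECTED

Answer: 41,52,54,80,86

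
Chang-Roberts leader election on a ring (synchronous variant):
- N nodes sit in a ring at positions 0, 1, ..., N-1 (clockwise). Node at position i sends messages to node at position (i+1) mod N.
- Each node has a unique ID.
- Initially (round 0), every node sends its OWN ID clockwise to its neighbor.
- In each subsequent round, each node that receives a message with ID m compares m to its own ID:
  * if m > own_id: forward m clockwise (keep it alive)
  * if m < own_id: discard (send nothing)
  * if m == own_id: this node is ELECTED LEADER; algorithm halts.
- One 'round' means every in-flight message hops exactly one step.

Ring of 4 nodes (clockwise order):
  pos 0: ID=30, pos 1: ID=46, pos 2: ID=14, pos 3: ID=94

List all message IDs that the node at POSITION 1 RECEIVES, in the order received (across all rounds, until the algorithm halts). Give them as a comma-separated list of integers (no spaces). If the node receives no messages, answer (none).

Round 1: pos1(id46) recv 30: drop; pos2(id14) recv 46: fwd; pos3(id94) recv 14: drop; pos0(id30) recv 94: fwd
Round 2: pos3(id94) recv 46: drop; pos1(id46) recv 94: fwd
Round 3: pos2(id14) recv 94: fwd
Round 4: pos3(id94) recv 94: ELECTED

Answer: 30,94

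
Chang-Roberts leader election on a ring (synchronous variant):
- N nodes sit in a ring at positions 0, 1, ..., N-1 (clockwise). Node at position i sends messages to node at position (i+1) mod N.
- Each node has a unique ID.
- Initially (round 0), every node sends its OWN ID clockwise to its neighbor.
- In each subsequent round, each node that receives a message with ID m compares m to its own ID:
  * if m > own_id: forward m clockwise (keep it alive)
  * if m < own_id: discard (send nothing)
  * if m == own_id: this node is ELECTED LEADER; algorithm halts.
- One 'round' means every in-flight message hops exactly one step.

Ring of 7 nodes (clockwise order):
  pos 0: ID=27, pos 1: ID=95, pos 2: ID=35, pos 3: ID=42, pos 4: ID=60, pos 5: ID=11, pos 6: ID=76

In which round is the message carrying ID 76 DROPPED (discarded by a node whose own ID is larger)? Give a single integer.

Answer: 2

Derivation:
Round 1: pos1(id95) recv 27: drop; pos2(id35) recv 95: fwd; pos3(id42) recv 35: drop; pos4(id60) recv 42: drop; pos5(id11) recv 60: fwd; pos6(id76) recv 11: drop; pos0(id27) recv 76: fwd
Round 2: pos3(id42) recv 95: fwd; pos6(id76) recv 60: drop; pos1(id95) recv 76: drop
Round 3: pos4(id60) recv 95: fwd
Round 4: pos5(id11) recv 95: fwd
Round 5: pos6(id76) recv 95: fwd
Round 6: pos0(id27) recv 95: fwd
Round 7: pos1(id95) recv 95: ELECTED
Message ID 76 originates at pos 6; dropped at pos 1 in round 2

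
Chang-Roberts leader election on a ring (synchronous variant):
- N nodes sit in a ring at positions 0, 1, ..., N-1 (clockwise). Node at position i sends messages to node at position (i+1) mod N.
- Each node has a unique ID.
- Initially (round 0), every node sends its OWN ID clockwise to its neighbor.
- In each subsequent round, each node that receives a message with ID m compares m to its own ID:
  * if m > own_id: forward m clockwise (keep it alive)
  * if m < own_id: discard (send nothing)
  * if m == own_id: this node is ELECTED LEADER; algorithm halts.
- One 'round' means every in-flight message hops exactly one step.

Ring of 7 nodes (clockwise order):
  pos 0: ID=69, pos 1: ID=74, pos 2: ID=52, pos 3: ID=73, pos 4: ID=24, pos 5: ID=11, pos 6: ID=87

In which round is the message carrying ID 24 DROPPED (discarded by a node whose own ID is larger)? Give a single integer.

Round 1: pos1(id74) recv 69: drop; pos2(id52) recv 74: fwd; pos3(id73) recv 52: drop; pos4(id24) recv 73: fwd; pos5(id11) recv 24: fwd; pos6(id87) recv 11: drop; pos0(id69) recv 87: fwd
Round 2: pos3(id73) recv 74: fwd; pos5(id11) recv 73: fwd; pos6(id87) recv 24: drop; pos1(id74) recv 87: fwd
Round 3: pos4(id24) recv 74: fwd; pos6(id87) recv 73: drop; pos2(id52) recv 87: fwd
Round 4: pos5(id11) recv 74: fwd; pos3(id73) recv 87: fwd
Round 5: pos6(id87) recv 74: drop; pos4(id24) recv 87: fwd
Round 6: pos5(id11) recv 87: fwd
Round 7: pos6(id87) recv 87: ELECTED
Message ID 24 originates at pos 4; dropped at pos 6 in round 2

Answer: 2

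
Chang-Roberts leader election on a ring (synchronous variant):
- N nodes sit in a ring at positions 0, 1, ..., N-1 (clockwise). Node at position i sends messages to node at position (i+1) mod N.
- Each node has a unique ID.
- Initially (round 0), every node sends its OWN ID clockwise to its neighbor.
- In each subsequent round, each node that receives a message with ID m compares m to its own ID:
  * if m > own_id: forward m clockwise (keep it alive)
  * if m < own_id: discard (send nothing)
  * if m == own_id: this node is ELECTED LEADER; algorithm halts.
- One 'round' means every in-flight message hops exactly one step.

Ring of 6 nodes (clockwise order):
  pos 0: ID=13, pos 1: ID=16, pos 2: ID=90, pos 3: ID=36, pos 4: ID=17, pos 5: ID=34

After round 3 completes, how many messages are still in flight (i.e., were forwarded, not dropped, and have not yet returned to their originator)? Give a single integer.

Answer: 2

Derivation:
Round 1: pos1(id16) recv 13: drop; pos2(id90) recv 16: drop; pos3(id36) recv 90: fwd; pos4(id17) recv 36: fwd; pos5(id34) recv 17: drop; pos0(id13) recv 34: fwd
Round 2: pos4(id17) recv 90: fwd; pos5(id34) recv 36: fwd; pos1(id16) recv 34: fwd
Round 3: pos5(id34) recv 90: fwd; pos0(id13) recv 36: fwd; pos2(id90) recv 34: drop
After round 3: 2 messages still in flight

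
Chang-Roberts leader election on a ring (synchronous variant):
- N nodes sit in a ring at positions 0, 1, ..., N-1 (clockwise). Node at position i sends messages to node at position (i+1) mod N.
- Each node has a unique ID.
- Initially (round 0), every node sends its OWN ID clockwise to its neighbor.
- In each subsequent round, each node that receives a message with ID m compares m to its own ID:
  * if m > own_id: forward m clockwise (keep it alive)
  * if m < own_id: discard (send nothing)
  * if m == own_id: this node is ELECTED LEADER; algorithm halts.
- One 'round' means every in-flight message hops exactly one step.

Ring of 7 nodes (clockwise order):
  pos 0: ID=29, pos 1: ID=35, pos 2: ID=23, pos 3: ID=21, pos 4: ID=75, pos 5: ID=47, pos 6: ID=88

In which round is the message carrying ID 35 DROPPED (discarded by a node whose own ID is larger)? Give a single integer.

Answer: 3

Derivation:
Round 1: pos1(id35) recv 29: drop; pos2(id23) recv 35: fwd; pos3(id21) recv 23: fwd; pos4(id75) recv 21: drop; pos5(id47) recv 75: fwd; pos6(id88) recv 47: drop; pos0(id29) recv 88: fwd
Round 2: pos3(id21) recv 35: fwd; pos4(id75) recv 23: drop; pos6(id88) recv 75: drop; pos1(id35) recv 88: fwd
Round 3: pos4(id75) recv 35: drop; pos2(id23) recv 88: fwd
Round 4: pos3(id21) recv 88: fwd
Round 5: pos4(id75) recv 88: fwd
Round 6: pos5(id47) recv 88: fwd
Round 7: pos6(id88) recv 88: ELECTED
Message ID 35 originates at pos 1; dropped at pos 4 in round 3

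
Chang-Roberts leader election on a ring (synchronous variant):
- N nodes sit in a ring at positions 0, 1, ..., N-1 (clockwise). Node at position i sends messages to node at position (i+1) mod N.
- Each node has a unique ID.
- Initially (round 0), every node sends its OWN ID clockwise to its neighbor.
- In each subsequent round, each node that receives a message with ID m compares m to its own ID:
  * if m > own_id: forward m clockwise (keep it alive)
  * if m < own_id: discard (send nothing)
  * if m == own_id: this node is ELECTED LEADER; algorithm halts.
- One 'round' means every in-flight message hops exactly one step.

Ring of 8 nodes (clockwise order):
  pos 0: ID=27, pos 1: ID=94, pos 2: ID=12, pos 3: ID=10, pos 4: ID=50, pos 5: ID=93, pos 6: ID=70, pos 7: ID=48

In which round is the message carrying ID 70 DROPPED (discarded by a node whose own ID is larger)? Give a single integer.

Round 1: pos1(id94) recv 27: drop; pos2(id12) recv 94: fwd; pos3(id10) recv 12: fwd; pos4(id50) recv 10: drop; pos5(id93) recv 50: drop; pos6(id70) recv 93: fwd; pos7(id48) recv 70: fwd; pos0(id27) recv 48: fwd
Round 2: pos3(id10) recv 94: fwd; pos4(id50) recv 12: drop; pos7(id48) recv 93: fwd; pos0(id27) recv 70: fwd; pos1(id94) recv 48: drop
Round 3: pos4(id50) recv 94: fwd; pos0(id27) recv 93: fwd; pos1(id94) recv 70: drop
Round 4: pos5(id93) recv 94: fwd; pos1(id94) recv 93: drop
Round 5: pos6(id70) recv 94: fwd
Round 6: pos7(id48) recv 94: fwd
Round 7: pos0(id27) recv 94: fwd
Round 8: pos1(id94) recv 94: ELECTED
Message ID 70 originates at pos 6; dropped at pos 1 in round 3

Answer: 3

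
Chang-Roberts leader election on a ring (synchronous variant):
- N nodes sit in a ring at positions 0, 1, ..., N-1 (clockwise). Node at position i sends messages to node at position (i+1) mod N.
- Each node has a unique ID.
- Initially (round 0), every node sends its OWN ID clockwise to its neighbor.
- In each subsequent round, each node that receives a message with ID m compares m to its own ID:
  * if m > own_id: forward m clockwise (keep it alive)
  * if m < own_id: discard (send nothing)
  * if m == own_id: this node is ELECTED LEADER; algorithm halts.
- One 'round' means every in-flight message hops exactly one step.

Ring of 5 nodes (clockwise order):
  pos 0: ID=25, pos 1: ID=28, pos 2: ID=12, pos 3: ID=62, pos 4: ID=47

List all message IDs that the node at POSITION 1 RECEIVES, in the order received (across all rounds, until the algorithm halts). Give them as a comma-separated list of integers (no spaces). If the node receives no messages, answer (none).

Round 1: pos1(id28) recv 25: drop; pos2(id12) recv 28: fwd; pos3(id62) recv 12: drop; pos4(id47) recv 62: fwd; pos0(id25) recv 47: fwd
Round 2: pos3(id62) recv 28: drop; pos0(id25) recv 62: fwd; pos1(id28) recv 47: fwd
Round 3: pos1(id28) recv 62: fwd; pos2(id12) recv 47: fwd
Round 4: pos2(id12) recv 62: fwd; pos3(id62) recv 47: drop
Round 5: pos3(id62) recv 62: ELECTED

Answer: 25,47,62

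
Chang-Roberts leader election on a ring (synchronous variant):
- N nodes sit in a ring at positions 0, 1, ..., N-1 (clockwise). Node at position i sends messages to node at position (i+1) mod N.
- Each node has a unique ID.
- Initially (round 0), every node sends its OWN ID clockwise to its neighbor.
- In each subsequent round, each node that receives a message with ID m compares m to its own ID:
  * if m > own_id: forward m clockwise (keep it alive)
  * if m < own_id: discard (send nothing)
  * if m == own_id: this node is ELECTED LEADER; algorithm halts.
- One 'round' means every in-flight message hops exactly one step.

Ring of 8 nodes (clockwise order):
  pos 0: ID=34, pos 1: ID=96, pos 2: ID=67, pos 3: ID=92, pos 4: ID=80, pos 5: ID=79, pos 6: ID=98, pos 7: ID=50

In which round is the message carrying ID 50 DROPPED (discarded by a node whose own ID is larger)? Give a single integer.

Round 1: pos1(id96) recv 34: drop; pos2(id67) recv 96: fwd; pos3(id92) recv 67: drop; pos4(id80) recv 92: fwd; pos5(id79) recv 80: fwd; pos6(id98) recv 79: drop; pos7(id50) recv 98: fwd; pos0(id34) recv 50: fwd
Round 2: pos3(id92) recv 96: fwd; pos5(id79) recv 92: fwd; pos6(id98) recv 80: drop; pos0(id34) recv 98: fwd; pos1(id96) recv 50: drop
Round 3: pos4(id80) recv 96: fwd; pos6(id98) recv 92: drop; pos1(id96) recv 98: fwd
Round 4: pos5(id79) recv 96: fwd; pos2(id67) recv 98: fwd
Round 5: pos6(id98) recv 96: drop; pos3(id92) recv 98: fwd
Round 6: pos4(id80) recv 98: fwd
Round 7: pos5(id79) recv 98: fwd
Round 8: pos6(id98) recv 98: ELECTED
Message ID 50 originates at pos 7; dropped at pos 1 in round 2

Answer: 2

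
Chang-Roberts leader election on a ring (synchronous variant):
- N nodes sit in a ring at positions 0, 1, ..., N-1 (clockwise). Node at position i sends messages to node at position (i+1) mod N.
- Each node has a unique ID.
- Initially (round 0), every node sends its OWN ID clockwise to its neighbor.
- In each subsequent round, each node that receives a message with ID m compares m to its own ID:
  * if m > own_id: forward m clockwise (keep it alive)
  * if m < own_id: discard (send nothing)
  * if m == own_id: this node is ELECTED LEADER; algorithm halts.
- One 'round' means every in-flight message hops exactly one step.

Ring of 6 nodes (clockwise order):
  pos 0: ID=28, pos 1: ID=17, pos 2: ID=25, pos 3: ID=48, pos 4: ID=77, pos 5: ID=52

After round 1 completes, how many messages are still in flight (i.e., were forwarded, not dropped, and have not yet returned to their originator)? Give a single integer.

Answer: 3

Derivation:
Round 1: pos1(id17) recv 28: fwd; pos2(id25) recv 17: drop; pos3(id48) recv 25: drop; pos4(id77) recv 48: drop; pos5(id52) recv 77: fwd; pos0(id28) recv 52: fwd
After round 1: 3 messages still in flight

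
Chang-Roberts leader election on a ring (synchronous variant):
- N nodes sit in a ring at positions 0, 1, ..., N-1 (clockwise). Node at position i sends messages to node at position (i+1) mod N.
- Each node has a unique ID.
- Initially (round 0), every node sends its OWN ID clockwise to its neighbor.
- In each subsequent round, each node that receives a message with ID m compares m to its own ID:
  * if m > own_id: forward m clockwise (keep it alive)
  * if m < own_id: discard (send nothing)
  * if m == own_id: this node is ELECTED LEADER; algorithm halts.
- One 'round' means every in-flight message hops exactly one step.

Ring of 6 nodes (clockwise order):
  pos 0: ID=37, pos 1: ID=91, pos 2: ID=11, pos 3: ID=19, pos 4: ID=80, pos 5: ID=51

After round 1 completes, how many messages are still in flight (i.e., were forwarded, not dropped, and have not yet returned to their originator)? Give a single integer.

Answer: 3

Derivation:
Round 1: pos1(id91) recv 37: drop; pos2(id11) recv 91: fwd; pos3(id19) recv 11: drop; pos4(id80) recv 19: drop; pos5(id51) recv 80: fwd; pos0(id37) recv 51: fwd
After round 1: 3 messages still in flight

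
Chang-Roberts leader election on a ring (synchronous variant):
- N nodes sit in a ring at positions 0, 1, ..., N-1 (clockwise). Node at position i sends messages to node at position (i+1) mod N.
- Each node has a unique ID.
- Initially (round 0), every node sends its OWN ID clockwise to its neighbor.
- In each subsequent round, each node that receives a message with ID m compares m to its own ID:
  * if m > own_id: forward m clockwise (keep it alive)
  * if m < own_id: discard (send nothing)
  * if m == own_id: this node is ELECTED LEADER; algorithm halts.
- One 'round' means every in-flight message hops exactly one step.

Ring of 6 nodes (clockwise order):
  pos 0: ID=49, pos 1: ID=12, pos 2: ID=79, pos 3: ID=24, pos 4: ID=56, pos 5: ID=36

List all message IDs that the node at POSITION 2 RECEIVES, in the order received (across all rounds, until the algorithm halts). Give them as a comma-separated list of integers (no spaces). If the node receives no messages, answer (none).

Answer: 12,49,56,79

Derivation:
Round 1: pos1(id12) recv 49: fwd; pos2(id79) recv 12: drop; pos3(id24) recv 79: fwd; pos4(id56) recv 24: drop; pos5(id36) recv 56: fwd; pos0(id49) recv 36: drop
Round 2: pos2(id79) recv 49: drop; pos4(id56) recv 79: fwd; pos0(id49) recv 56: fwd
Round 3: pos5(id36) recv 79: fwd; pos1(id12) recv 56: fwd
Round 4: pos0(id49) recv 79: fwd; pos2(id79) recv 56: drop
Round 5: pos1(id12) recv 79: fwd
Round 6: pos2(id79) recv 79: ELECTED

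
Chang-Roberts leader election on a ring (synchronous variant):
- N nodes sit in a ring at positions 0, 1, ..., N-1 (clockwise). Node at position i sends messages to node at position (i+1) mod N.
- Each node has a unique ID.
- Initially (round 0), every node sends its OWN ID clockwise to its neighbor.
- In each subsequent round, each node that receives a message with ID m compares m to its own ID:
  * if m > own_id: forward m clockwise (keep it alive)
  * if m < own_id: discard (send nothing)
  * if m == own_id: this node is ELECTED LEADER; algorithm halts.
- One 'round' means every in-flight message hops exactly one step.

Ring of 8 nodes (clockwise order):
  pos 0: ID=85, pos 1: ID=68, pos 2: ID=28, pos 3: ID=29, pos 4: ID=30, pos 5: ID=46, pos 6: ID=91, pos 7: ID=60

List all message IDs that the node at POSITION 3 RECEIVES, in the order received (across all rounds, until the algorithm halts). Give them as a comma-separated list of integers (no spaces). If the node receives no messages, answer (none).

Round 1: pos1(id68) recv 85: fwd; pos2(id28) recv 68: fwd; pos3(id29) recv 28: drop; pos4(id30) recv 29: drop; pos5(id46) recv 30: drop; pos6(id91) recv 46: drop; pos7(id60) recv 91: fwd; pos0(id85) recv 60: drop
Round 2: pos2(id28) recv 85: fwd; pos3(id29) recv 68: fwd; pos0(id85) recv 91: fwd
Round 3: pos3(id29) recv 85: fwd; pos4(id30) recv 68: fwd; pos1(id68) recv 91: fwd
Round 4: pos4(id30) recv 85: fwd; pos5(id46) recv 68: fwd; pos2(id28) recv 91: fwd
Round 5: pos5(id46) recv 85: fwd; pos6(id91) recv 68: drop; pos3(id29) recv 91: fwd
Round 6: pos6(id91) recv 85: drop; pos4(id30) recv 91: fwd
Round 7: pos5(id46) recv 91: fwd
Round 8: pos6(id91) recv 91: ELECTED

Answer: 28,68,85,91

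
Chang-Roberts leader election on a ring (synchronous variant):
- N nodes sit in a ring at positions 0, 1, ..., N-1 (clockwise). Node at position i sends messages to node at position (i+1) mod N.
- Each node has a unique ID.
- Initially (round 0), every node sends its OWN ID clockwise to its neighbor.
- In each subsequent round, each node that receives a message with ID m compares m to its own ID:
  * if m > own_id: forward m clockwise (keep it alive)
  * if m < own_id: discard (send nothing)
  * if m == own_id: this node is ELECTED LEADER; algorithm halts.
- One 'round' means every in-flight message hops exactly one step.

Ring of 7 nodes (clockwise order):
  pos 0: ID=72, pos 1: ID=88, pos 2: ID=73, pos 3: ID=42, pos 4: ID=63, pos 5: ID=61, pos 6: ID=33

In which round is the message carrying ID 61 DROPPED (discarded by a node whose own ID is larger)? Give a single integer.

Round 1: pos1(id88) recv 72: drop; pos2(id73) recv 88: fwd; pos3(id42) recv 73: fwd; pos4(id63) recv 42: drop; pos5(id61) recv 63: fwd; pos6(id33) recv 61: fwd; pos0(id72) recv 33: drop
Round 2: pos3(id42) recv 88: fwd; pos4(id63) recv 73: fwd; pos6(id33) recv 63: fwd; pos0(id72) recv 61: drop
Round 3: pos4(id63) recv 88: fwd; pos5(id61) recv 73: fwd; pos0(id72) recv 63: drop
Round 4: pos5(id61) recv 88: fwd; pos6(id33) recv 73: fwd
Round 5: pos6(id33) recv 88: fwd; pos0(id72) recv 73: fwd
Round 6: pos0(id72) recv 88: fwd; pos1(id88) recv 73: drop
Round 7: pos1(id88) recv 88: ELECTED
Message ID 61 originates at pos 5; dropped at pos 0 in round 2

Answer: 2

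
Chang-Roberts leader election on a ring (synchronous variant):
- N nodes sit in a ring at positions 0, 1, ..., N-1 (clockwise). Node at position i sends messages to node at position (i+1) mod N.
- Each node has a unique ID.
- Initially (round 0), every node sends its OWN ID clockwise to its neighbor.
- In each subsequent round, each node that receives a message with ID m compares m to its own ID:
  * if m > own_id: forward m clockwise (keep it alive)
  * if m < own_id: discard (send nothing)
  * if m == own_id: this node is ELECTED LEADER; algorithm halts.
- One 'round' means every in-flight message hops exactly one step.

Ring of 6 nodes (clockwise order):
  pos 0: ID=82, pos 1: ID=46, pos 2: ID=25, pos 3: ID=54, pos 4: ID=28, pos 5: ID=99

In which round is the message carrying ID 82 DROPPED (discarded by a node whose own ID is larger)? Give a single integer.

Round 1: pos1(id46) recv 82: fwd; pos2(id25) recv 46: fwd; pos3(id54) recv 25: drop; pos4(id28) recv 54: fwd; pos5(id99) recv 28: drop; pos0(id82) recv 99: fwd
Round 2: pos2(id25) recv 82: fwd; pos3(id54) recv 46: drop; pos5(id99) recv 54: drop; pos1(id46) recv 99: fwd
Round 3: pos3(id54) recv 82: fwd; pos2(id25) recv 99: fwd
Round 4: pos4(id28) recv 82: fwd; pos3(id54) recv 99: fwd
Round 5: pos5(id99) recv 82: drop; pos4(id28) recv 99: fwd
Round 6: pos5(id99) recv 99: ELECTED
Message ID 82 originates at pos 0; dropped at pos 5 in round 5

Answer: 5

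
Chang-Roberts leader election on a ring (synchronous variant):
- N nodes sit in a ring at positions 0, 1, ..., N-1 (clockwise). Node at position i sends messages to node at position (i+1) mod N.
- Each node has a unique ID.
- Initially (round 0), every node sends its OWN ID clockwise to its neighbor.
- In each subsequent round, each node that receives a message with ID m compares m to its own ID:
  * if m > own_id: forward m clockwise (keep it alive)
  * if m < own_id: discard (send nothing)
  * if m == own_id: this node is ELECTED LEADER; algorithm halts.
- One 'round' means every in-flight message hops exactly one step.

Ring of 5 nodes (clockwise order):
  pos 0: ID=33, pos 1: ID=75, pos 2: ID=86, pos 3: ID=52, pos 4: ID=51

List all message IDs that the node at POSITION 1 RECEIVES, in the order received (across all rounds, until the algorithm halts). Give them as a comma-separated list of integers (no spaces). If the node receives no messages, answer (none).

Round 1: pos1(id75) recv 33: drop; pos2(id86) recv 75: drop; pos3(id52) recv 86: fwd; pos4(id51) recv 52: fwd; pos0(id33) recv 51: fwd
Round 2: pos4(id51) recv 86: fwd; pos0(id33) recv 52: fwd; pos1(id75) recv 51: drop
Round 3: pos0(id33) recv 86: fwd; pos1(id75) recv 52: drop
Round 4: pos1(id75) recv 86: fwd
Round 5: pos2(id86) recv 86: ELECTED

Answer: 33,51,52,86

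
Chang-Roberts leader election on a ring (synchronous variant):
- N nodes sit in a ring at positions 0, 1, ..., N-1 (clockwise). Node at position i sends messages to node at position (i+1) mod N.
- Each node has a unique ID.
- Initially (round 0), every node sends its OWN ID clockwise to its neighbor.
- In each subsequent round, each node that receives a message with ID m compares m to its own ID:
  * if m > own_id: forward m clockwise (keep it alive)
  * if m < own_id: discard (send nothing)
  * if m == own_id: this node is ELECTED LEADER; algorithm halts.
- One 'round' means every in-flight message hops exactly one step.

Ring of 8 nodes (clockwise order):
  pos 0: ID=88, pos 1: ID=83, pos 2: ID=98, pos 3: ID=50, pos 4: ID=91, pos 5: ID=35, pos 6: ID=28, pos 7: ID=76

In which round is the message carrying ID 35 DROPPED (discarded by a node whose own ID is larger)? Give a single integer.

Round 1: pos1(id83) recv 88: fwd; pos2(id98) recv 83: drop; pos3(id50) recv 98: fwd; pos4(id91) recv 50: drop; pos5(id35) recv 91: fwd; pos6(id28) recv 35: fwd; pos7(id76) recv 28: drop; pos0(id88) recv 76: drop
Round 2: pos2(id98) recv 88: drop; pos4(id91) recv 98: fwd; pos6(id28) recv 91: fwd; pos7(id76) recv 35: drop
Round 3: pos5(id35) recv 98: fwd; pos7(id76) recv 91: fwd
Round 4: pos6(id28) recv 98: fwd; pos0(id88) recv 91: fwd
Round 5: pos7(id76) recv 98: fwd; pos1(id83) recv 91: fwd
Round 6: pos0(id88) recv 98: fwd; pos2(id98) recv 91: drop
Round 7: pos1(id83) recv 98: fwd
Round 8: pos2(id98) recv 98: ELECTED
Message ID 35 originates at pos 5; dropped at pos 7 in round 2

Answer: 2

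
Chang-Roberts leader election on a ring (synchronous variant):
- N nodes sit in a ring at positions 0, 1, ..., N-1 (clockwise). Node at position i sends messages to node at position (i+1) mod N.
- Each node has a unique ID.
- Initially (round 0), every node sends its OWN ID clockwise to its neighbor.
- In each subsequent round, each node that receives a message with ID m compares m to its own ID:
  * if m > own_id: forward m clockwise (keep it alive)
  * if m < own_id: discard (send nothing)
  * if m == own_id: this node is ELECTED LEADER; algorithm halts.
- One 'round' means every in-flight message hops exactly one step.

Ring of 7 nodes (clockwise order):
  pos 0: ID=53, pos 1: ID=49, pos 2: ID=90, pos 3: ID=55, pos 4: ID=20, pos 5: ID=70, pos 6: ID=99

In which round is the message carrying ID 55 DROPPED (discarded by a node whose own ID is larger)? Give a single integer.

Round 1: pos1(id49) recv 53: fwd; pos2(id90) recv 49: drop; pos3(id55) recv 90: fwd; pos4(id20) recv 55: fwd; pos5(id70) recv 20: drop; pos6(id99) recv 70: drop; pos0(id53) recv 99: fwd
Round 2: pos2(id90) recv 53: drop; pos4(id20) recv 90: fwd; pos5(id70) recv 55: drop; pos1(id49) recv 99: fwd
Round 3: pos5(id70) recv 90: fwd; pos2(id90) recv 99: fwd
Round 4: pos6(id99) recv 90: drop; pos3(id55) recv 99: fwd
Round 5: pos4(id20) recv 99: fwd
Round 6: pos5(id70) recv 99: fwd
Round 7: pos6(id99) recv 99: ELECTED
Message ID 55 originates at pos 3; dropped at pos 5 in round 2

Answer: 2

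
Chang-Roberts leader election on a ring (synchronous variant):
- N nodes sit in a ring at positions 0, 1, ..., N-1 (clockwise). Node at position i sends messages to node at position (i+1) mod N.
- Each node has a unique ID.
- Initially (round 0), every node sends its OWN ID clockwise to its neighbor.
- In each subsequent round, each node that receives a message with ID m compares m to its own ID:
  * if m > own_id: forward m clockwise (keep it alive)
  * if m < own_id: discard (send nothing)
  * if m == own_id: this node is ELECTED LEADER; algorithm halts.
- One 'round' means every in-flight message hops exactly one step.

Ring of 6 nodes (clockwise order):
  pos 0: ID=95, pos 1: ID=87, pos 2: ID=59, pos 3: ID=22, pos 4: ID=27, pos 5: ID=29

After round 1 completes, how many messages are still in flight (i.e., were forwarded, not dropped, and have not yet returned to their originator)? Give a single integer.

Answer: 3

Derivation:
Round 1: pos1(id87) recv 95: fwd; pos2(id59) recv 87: fwd; pos3(id22) recv 59: fwd; pos4(id27) recv 22: drop; pos5(id29) recv 27: drop; pos0(id95) recv 29: drop
After round 1: 3 messages still in flight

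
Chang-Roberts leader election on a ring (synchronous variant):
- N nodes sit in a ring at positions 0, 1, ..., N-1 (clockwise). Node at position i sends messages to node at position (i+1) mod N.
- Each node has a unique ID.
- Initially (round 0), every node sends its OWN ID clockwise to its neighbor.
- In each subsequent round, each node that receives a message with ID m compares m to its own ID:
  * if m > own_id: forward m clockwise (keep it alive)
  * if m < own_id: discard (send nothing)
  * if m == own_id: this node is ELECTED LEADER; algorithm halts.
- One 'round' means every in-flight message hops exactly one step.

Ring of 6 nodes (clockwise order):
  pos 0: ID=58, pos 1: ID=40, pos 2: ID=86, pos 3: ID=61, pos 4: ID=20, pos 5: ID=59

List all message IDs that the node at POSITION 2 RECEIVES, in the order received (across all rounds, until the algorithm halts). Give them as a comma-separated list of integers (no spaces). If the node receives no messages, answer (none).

Round 1: pos1(id40) recv 58: fwd; pos2(id86) recv 40: drop; pos3(id61) recv 86: fwd; pos4(id20) recv 61: fwd; pos5(id59) recv 20: drop; pos0(id58) recv 59: fwd
Round 2: pos2(id86) recv 58: drop; pos4(id20) recv 86: fwd; pos5(id59) recv 61: fwd; pos1(id40) recv 59: fwd
Round 3: pos5(id59) recv 86: fwd; pos0(id58) recv 61: fwd; pos2(id86) recv 59: drop
Round 4: pos0(id58) recv 86: fwd; pos1(id40) recv 61: fwd
Round 5: pos1(id40) recv 86: fwd; pos2(id86) recv 61: drop
Round 6: pos2(id86) recv 86: ELECTED

Answer: 40,58,59,61,86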